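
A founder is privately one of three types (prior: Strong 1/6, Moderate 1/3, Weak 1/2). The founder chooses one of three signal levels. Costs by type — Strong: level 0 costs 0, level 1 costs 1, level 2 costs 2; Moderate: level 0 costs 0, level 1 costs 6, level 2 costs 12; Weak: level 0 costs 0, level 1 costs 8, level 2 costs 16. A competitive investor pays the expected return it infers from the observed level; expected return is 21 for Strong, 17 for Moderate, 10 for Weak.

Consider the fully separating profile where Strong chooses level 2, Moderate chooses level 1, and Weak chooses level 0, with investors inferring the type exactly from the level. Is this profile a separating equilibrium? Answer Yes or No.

Yes

Separating valuations: level 2 → 21, level 1 → 17, level 0 → 10.
Strong (assigned level 2): level 0: 10 − 0 = 10; level 1: 17 − 1 = 16; level 2: 21 − 2 = 19. Strong stays.
Moderate (assigned level 1): level 0: 10 − 0 = 10; level 1: 17 − 6 = 11; level 2: 21 − 12 = 9. Moderate stays.
Weak (assigned level 0): level 0: 10 − 0 = 10; level 1: 17 − 8 = 9; level 2: 21 − 16 = 5. Weak stays.
Every type prefers its assigned level; separation holds.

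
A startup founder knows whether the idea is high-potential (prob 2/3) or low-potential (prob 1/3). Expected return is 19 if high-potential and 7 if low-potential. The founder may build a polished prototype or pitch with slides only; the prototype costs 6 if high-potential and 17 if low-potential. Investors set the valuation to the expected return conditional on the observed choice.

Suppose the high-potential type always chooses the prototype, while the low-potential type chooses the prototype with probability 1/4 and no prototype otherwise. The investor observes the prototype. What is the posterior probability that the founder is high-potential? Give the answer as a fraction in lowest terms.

P(the prototype) = (2/3)·1 + (1/3)·(1/4) = 3/4.
By Bayes' rule, P(high-potential | the prototype) = (2/3) / (3/4) = 8/9.

8/9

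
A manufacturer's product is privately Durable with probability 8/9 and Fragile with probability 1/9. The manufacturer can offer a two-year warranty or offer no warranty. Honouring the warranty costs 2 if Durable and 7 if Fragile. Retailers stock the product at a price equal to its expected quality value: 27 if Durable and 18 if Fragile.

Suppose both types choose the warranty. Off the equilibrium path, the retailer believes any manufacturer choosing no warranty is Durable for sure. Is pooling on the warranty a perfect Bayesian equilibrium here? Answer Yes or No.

On path, the retailer holds the prior and pays 8/9·27 + 1/9·18 = 26. Off path (no warranty), believing Durable, it pays 27.
Durable: the warranty nets 26 − 2 = 24; no warranty nets 27. Durable would deviate.
Fragile: the warranty nets 26 − 7 = 19; no warranty nets 27. Fragile would deviate.
A type deviates, so pooling fails.

No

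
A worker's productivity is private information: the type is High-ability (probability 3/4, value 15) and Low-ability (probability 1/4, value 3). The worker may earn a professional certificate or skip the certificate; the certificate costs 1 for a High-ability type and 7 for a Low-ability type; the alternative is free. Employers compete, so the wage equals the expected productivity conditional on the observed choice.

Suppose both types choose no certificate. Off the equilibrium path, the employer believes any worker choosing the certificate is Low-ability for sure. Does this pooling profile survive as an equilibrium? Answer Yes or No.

Yes

On path, the employer holds the prior and pays 3/4·15 + 1/4·3 = 12. Off path (the certificate), believing Low-ability, it pays 3.
High-ability: no certificate nets 12; the certificate nets 3 − 1 = 2. High-ability stays.
Low-ability: no certificate nets 12; the certificate nets 3 − 7 = -4. Low-ability stays.
No type deviates, so pooling is sustained.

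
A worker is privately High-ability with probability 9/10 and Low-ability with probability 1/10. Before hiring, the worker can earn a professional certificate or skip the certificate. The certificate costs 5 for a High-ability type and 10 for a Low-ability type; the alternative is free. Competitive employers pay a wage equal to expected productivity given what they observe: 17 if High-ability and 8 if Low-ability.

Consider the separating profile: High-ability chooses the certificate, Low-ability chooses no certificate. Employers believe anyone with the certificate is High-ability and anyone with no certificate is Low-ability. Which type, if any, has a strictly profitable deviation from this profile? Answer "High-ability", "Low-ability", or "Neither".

The certificate pays 17; no certificate pays 8.
High-ability: assigned the certificate, nets 17 − 5 = 12; deviating to no certificate nets 8.
Low-ability: assigned no certificate, nets 8; deviating to the certificate nets 17 − 10 = 7.
Both types strictly prefer their assigned action; no profitable deviation.

Neither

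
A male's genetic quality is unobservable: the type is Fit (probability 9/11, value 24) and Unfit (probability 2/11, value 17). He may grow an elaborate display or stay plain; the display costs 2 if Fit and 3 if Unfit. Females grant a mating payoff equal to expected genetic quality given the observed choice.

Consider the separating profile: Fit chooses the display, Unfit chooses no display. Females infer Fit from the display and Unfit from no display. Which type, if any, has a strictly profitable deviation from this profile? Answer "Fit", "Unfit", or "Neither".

Unfit

The display pays 24; no display pays 17.
Fit: assigned the display, nets 24 − 2 = 22; deviating to no display nets 17.
Unfit: assigned no display, nets 17; deviating to the display nets 24 − 3 = 21.
The Unfit type gains 4 by deviating.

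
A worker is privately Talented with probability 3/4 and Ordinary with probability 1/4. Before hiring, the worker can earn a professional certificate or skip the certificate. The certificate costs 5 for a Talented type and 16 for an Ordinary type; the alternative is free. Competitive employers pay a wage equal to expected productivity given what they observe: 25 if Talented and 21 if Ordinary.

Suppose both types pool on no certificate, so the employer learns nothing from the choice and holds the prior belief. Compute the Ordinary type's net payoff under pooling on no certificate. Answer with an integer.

24

Pooled wage = 3/4·25 + 1/4·21 = 24.
Ordinary pays no cost for no certificate, so net payoff = 24.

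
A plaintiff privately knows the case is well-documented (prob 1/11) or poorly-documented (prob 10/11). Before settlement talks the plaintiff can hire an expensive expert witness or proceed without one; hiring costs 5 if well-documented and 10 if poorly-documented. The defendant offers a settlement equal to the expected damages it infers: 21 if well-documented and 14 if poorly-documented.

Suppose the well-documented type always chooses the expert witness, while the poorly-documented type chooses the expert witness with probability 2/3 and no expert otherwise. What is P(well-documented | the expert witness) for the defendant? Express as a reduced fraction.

P(the expert witness) = (1/11)·1 + (10/11)·(2/3) = 23/33.
By Bayes' rule, P(well-documented | the expert witness) = (1/11) / (23/33) = 3/23.

3/23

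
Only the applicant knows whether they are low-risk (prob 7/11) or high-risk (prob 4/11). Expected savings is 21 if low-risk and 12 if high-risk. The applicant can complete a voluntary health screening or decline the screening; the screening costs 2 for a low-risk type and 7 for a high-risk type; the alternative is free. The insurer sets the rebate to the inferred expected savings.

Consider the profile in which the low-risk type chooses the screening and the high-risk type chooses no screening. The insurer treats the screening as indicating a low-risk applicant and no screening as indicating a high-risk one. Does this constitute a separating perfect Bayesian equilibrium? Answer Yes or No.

Under these beliefs, the screening earns rebate 21 and no screening earns rebate 12.
low-risk: the screening nets 21 − 2 = 19; no screening nets 12. low-risk prefers the screening.
high-risk: the screening nets 21 − 7 = 14; no screening nets 12. high-risk would deviate to the screening.
high-risk has a profitable deviation, so the profile is not an equilibrium.

No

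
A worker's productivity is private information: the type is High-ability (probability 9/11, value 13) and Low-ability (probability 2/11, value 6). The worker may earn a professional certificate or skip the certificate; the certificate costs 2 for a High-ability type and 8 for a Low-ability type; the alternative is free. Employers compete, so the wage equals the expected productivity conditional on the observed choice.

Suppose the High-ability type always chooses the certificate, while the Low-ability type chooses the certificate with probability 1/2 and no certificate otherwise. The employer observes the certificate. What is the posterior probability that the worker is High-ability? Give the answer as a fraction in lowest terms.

9/10

P(the certificate) = (9/11)·1 + (2/11)·(1/2) = 10/11.
By Bayes' rule, P(High-ability | the certificate) = (9/11) / (10/11) = 9/10.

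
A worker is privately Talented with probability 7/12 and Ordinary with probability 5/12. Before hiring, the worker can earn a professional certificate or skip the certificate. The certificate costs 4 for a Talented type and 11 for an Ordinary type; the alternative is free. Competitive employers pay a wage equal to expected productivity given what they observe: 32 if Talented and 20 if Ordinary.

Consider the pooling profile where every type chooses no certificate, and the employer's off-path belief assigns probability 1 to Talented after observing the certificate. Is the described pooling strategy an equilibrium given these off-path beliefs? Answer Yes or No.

No

On path, the employer holds the prior and pays 7/12·32 + 5/12·20 = 27. Off path (the certificate), believing Talented, it pays 32.
Talented: no certificate nets 27; the certificate nets 32 − 4 = 28. Talented would deviate.
Ordinary: no certificate nets 27; the certificate nets 32 − 11 = 21. Ordinary stays.
A type deviates, so pooling fails.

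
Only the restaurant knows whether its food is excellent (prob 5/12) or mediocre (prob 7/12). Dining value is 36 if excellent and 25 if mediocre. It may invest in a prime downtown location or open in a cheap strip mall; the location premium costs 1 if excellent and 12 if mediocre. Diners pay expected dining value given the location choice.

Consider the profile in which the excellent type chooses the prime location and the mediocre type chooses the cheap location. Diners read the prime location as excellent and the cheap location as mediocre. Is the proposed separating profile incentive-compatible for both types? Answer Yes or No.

Yes

Under these beliefs, the prime location earns price premium 36 and the cheap location earns price premium 25.
excellent: the prime location nets 36 − 1 = 35; the cheap location nets 25. excellent prefers the prime location.
mediocre: the prime location nets 36 − 12 = 24; the cheap location nets 25. mediocre prefers the cheap location.
Neither type deviates, so the separating profile is an equilibrium.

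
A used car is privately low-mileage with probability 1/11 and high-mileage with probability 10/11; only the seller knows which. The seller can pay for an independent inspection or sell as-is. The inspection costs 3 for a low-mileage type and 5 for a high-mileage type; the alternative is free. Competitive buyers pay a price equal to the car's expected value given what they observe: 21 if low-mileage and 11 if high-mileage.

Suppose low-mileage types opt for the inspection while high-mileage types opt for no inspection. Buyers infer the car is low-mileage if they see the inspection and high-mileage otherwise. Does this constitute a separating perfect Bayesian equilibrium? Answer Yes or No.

Under these beliefs, the inspection earns price 21 and no inspection earns price 11.
low-mileage: the inspection nets 21 − 3 = 18; no inspection nets 11. low-mileage prefers the inspection.
high-mileage: the inspection nets 21 − 5 = 16; no inspection nets 11. high-mileage would deviate to the inspection.
high-mileage has a profitable deviation, so the profile is not an equilibrium.

No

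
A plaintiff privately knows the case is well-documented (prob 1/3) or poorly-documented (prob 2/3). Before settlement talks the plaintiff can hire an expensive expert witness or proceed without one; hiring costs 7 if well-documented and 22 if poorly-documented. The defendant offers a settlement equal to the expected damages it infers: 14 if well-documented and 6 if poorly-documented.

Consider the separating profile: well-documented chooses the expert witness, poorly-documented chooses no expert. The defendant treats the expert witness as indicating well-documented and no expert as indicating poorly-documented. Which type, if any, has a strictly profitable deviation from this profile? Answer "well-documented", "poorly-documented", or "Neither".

Neither

The expert witness pays 14; no expert pays 6.
well-documented: assigned the expert witness, nets 14 − 7 = 7; deviating to no expert nets 6.
poorly-documented: assigned no expert, nets 6; deviating to the expert witness nets 14 − 22 = -8.
Both types strictly prefer their assigned action; no profitable deviation.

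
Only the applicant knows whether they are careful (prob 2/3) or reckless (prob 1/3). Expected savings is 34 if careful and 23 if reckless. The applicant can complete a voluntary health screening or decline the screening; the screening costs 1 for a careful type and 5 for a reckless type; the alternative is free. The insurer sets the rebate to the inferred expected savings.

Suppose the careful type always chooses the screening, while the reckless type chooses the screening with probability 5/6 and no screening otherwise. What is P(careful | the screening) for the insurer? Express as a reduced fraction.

12/17

P(the screening) = (2/3)·1 + (1/3)·(5/6) = 17/18.
By Bayes' rule, P(careful | the screening) = (2/3) / (17/18) = 12/17.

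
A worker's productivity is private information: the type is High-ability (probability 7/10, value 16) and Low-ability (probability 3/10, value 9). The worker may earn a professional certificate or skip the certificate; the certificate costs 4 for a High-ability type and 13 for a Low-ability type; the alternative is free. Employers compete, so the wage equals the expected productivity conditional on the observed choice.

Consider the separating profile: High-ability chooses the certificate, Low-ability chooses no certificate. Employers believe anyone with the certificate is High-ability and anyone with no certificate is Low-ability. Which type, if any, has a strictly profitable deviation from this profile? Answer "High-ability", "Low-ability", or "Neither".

The certificate pays 16; no certificate pays 9.
High-ability: assigned the certificate, nets 16 − 4 = 12; deviating to no certificate nets 9.
Low-ability: assigned no certificate, nets 9; deviating to the certificate nets 16 − 13 = 3.
Both types strictly prefer their assigned action; no profitable deviation.

Neither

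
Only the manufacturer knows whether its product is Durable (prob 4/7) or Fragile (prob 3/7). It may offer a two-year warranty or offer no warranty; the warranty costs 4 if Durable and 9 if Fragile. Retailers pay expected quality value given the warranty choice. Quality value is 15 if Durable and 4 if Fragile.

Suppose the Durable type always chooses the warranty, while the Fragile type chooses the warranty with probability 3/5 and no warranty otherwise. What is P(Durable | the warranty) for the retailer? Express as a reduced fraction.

P(the warranty) = (4/7)·1 + (3/7)·(3/5) = 29/35.
By Bayes' rule, P(Durable | the warranty) = (4/7) / (29/35) = 20/29.

20/29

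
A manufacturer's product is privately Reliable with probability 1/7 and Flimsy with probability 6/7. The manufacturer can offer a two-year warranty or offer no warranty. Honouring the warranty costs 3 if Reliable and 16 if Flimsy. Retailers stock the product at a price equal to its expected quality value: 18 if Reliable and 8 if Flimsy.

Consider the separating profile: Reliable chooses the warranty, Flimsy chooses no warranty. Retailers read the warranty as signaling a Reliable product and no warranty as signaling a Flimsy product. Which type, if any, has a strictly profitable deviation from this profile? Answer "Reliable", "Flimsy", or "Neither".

Neither

The warranty pays 18; no warranty pays 8.
Reliable: assigned the warranty, nets 18 − 3 = 15; deviating to no warranty nets 8.
Flimsy: assigned no warranty, nets 8; deviating to the warranty nets 18 − 16 = 2.
Both types strictly prefer their assigned action; no profitable deviation.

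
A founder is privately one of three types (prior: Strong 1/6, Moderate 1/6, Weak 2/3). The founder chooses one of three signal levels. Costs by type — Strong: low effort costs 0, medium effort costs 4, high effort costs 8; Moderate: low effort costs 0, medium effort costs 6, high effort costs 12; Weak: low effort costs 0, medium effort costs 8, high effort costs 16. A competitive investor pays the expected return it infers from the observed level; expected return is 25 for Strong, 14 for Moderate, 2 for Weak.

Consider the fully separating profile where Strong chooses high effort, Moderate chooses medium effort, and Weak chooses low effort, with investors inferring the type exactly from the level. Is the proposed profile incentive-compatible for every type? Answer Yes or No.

No

Separating valuations: high effort → 25, medium effort → 14, low effort → 2.
Strong (assigned high effort): low effort: 2 − 0 = 2; medium effort: 14 − 4 = 10; high effort: 25 − 8 = 17. Strong stays.
Moderate (assigned medium effort): low effort: 2 − 0 = 2; medium effort: 14 − 6 = 8; high effort: 25 − 12 = 13. Moderate prefers high effort.
Weak (assigned low effort): low effort: 2 − 0 = 2; medium effort: 14 − 8 = 6; high effort: 25 − 16 = 9. Weak prefers high effort.
At least one type deviates; the separating profile fails.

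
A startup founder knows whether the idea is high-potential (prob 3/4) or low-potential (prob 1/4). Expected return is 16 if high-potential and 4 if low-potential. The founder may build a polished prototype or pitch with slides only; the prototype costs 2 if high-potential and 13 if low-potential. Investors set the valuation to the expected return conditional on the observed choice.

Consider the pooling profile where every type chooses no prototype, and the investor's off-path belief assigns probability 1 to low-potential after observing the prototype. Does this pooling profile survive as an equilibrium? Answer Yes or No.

On path, the investor holds the prior and pays 3/4·16 + 1/4·4 = 13. Off path (the prototype), believing low-potential, it pays 4.
high-potential: no prototype nets 13; the prototype nets 4 − 2 = 2. high-potential stays.
low-potential: no prototype nets 13; the prototype nets 4 − 13 = -9. low-potential stays.
No type deviates, so pooling is sustained.

Yes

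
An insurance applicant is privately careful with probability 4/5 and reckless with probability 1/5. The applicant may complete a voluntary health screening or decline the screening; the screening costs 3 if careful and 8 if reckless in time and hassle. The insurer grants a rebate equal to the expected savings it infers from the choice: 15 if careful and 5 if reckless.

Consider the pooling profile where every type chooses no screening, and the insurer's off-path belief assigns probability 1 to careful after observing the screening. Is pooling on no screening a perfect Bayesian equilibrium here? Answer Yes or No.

On path, the insurer holds the prior and pays 4/5·15 + 1/5·5 = 13. Off path (the screening), believing careful, it pays 15.
careful: no screening nets 13; the screening nets 15 − 3 = 12. careful stays.
reckless: no screening nets 13; the screening nets 15 − 8 = 7. reckless stays.
No type deviates, so pooling is sustained.

Yes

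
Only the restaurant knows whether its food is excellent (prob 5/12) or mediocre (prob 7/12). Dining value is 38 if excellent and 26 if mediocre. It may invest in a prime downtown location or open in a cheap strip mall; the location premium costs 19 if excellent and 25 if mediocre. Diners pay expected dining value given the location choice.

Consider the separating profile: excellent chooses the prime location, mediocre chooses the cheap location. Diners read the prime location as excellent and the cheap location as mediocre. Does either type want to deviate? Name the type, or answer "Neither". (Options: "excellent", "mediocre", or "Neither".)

The prime location pays 38; the cheap location pays 26.
excellent: assigned the prime location, nets 38 − 19 = 19; deviating to the cheap location nets 26.
mediocre: assigned the cheap location, nets 26; deviating to the prime location nets 38 − 25 = 13.
The excellent type gains 7 by deviating.

excellent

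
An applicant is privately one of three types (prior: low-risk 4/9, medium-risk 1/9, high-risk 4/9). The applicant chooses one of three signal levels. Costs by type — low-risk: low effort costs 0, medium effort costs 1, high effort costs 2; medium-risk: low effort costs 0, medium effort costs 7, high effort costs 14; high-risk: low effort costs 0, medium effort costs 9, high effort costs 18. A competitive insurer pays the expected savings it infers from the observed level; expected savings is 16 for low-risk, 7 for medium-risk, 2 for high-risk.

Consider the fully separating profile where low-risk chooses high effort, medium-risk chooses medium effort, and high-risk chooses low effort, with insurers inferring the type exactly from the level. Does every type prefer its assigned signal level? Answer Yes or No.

No

Separating rebates: high effort → 16, medium effort → 7, low effort → 2.
low-risk (assigned high effort): low effort: 2 − 0 = 2; medium effort: 7 − 1 = 6; high effort: 16 − 2 = 14. low-risk stays.
medium-risk (assigned medium effort): low effort: 2 − 0 = 2; medium effort: 7 − 7 = 0; high effort: 16 − 14 = 2. medium-risk prefers low effort.
high-risk (assigned low effort): low effort: 2 − 0 = 2; medium effort: 7 − 9 = -2; high effort: 16 − 18 = -2. high-risk stays.
At least one type deviates; the separating profile fails.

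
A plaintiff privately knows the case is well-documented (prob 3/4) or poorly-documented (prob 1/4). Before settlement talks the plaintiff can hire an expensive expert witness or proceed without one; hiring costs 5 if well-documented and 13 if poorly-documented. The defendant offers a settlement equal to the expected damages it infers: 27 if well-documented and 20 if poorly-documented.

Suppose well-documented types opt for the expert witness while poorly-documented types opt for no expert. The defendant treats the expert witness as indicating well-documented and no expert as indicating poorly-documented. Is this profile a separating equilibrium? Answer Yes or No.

Yes

Under these beliefs, the expert witness earns settlement 27 and no expert earns settlement 20.
well-documented: the expert witness nets 27 − 5 = 22; no expert nets 20. well-documented prefers the expert witness.
poorly-documented: the expert witness nets 27 − 13 = 14; no expert nets 20. poorly-documented prefers no expert.
Neither type deviates, so the separating profile is an equilibrium.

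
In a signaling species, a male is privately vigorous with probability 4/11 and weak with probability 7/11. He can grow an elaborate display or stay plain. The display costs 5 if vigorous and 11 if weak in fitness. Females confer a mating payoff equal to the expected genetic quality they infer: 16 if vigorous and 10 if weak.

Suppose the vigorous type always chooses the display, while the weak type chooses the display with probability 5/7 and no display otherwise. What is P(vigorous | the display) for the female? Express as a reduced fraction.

P(the display) = (4/11)·1 + (7/11)·(5/7) = 9/11.
By Bayes' rule, P(vigorous | the display) = (4/11) / (9/11) = 4/9.

4/9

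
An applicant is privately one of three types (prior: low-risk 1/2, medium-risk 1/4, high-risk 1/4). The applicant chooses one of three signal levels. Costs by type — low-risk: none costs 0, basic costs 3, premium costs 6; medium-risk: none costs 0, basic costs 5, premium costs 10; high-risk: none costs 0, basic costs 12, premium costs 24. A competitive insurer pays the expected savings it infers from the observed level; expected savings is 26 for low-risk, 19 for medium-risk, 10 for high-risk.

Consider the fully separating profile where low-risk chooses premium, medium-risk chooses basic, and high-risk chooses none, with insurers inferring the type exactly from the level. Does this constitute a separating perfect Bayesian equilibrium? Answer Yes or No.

Separating rebates: premium → 26, basic → 19, none → 10.
low-risk (assigned premium): none: 10 − 0 = 10; basic: 19 − 3 = 16; premium: 26 − 6 = 20. low-risk stays.
medium-risk (assigned basic): none: 10 − 0 = 10; basic: 19 − 5 = 14; premium: 26 − 10 = 16. medium-risk prefers premium.
high-risk (assigned none): none: 10 − 0 = 10; basic: 19 − 12 = 7; premium: 26 − 24 = 2. high-risk stays.
At least one type deviates; the separating profile fails.

No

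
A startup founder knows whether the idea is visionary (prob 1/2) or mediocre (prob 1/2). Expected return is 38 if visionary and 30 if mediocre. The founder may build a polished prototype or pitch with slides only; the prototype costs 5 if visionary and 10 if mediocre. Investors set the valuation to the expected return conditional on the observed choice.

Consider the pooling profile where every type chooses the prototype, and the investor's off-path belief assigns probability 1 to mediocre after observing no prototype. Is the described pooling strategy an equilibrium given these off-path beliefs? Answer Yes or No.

No

On path, the investor holds the prior and pays 1/2·38 + 1/2·30 = 34. Off path (no prototype), believing mediocre, it pays 30.
visionary: the prototype nets 34 − 5 = 29; no prototype nets 30. visionary would deviate.
mediocre: the prototype nets 34 − 10 = 24; no prototype nets 30. mediocre would deviate.
A type deviates, so pooling fails.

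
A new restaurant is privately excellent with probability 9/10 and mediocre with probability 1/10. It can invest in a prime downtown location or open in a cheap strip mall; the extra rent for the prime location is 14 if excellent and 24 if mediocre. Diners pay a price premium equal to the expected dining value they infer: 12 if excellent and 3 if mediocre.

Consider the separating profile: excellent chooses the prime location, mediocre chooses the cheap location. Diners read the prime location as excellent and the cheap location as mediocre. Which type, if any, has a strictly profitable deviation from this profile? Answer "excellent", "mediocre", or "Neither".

excellent

The prime location pays 12; the cheap location pays 3.
excellent: assigned the prime location, nets 12 − 14 = -2; deviating to the cheap location nets 3.
mediocre: assigned the cheap location, nets 3; deviating to the prime location nets 12 − 24 = -12.
The excellent type gains 5 by deviating.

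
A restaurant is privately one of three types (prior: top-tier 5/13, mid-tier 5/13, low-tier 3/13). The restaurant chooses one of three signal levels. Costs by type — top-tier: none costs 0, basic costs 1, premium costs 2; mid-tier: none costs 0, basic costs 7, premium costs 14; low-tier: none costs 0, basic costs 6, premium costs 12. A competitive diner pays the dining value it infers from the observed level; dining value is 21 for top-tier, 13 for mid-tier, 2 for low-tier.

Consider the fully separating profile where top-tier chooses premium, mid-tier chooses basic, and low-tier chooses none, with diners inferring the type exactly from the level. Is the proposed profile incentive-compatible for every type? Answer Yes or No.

Separating price premiums: premium → 21, basic → 13, none → 2.
top-tier (assigned premium): none: 2 − 0 = 2; basic: 13 − 1 = 12; premium: 21 − 2 = 19. top-tier stays.
mid-tier (assigned basic): none: 2 − 0 = 2; basic: 13 − 7 = 6; premium: 21 − 14 = 7. mid-tier prefers premium.
low-tier (assigned none): none: 2 − 0 = 2; basic: 13 − 6 = 7; premium: 21 − 12 = 9. low-tier prefers premium.
At least one type deviates; the separating profile fails.

No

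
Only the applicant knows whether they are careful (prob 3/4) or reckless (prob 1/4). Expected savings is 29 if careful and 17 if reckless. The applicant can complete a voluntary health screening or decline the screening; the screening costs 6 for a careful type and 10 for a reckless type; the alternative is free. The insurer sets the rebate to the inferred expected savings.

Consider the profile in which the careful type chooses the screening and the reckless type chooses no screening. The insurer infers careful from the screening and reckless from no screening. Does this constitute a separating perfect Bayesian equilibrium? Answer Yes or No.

Under these beliefs, the screening earns rebate 29 and no screening earns rebate 17.
careful: the screening nets 29 − 6 = 23; no screening nets 17. careful prefers the screening.
reckless: the screening nets 29 − 10 = 19; no screening nets 17. reckless would deviate to the screening.
reckless has a profitable deviation, so the profile is not an equilibrium.

No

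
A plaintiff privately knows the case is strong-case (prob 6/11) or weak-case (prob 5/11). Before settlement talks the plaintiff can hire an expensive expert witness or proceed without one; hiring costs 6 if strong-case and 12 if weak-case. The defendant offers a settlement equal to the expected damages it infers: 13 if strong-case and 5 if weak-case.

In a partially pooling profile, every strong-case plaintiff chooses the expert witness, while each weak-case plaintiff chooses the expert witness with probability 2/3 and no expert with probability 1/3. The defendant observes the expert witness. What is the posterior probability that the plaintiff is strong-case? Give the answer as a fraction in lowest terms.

P(the expert witness) = (6/11)·1 + (5/11)·(2/3) = 28/33.
By Bayes' rule, P(strong-case | the expert witness) = (6/11) / (28/33) = 9/14.

9/14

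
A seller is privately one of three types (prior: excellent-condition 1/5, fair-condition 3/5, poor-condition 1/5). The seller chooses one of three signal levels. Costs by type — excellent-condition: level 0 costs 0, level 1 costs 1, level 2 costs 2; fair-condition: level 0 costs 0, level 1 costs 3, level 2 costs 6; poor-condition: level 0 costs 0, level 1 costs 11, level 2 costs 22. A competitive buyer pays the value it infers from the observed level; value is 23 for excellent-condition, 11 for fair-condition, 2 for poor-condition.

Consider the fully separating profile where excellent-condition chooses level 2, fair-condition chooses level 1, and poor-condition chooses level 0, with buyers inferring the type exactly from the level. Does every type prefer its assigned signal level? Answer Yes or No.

Separating prices: level 2 → 23, level 1 → 11, level 0 → 2.
excellent-condition (assigned level 2): level 0: 2 − 0 = 2; level 1: 11 − 1 = 10; level 2: 23 − 2 = 21. excellent-condition stays.
fair-condition (assigned level 1): level 0: 2 − 0 = 2; level 1: 11 − 3 = 8; level 2: 23 − 6 = 17. fair-condition prefers level 2.
poor-condition (assigned level 0): level 0: 2 − 0 = 2; level 1: 11 − 11 = 0; level 2: 23 − 22 = 1. poor-condition stays.
At least one type deviates; the separating profile fails.

No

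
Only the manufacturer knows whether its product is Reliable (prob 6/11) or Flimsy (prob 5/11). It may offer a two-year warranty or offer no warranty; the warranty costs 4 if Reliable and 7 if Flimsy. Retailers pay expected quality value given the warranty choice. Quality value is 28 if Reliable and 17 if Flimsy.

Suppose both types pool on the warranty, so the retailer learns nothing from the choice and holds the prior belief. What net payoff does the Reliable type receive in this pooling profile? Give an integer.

Pooled price = 6/11·28 + 5/11·17 = 23.
Reliable pays cost 4 for the warranty, so net payoff = 23 − 4 = 19.

19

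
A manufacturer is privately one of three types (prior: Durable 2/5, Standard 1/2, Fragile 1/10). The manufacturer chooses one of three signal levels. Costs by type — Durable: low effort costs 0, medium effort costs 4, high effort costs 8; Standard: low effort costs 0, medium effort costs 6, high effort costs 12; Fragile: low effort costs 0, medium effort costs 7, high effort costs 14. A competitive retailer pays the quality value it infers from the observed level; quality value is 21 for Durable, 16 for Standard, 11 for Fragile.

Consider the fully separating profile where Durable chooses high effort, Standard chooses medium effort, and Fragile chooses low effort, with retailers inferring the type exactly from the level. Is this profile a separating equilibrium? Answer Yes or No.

Separating prices: high effort → 21, medium effort → 16, low effort → 11.
Durable (assigned high effort): low effort: 11 − 0 = 11; medium effort: 16 − 4 = 12; high effort: 21 − 8 = 13. Durable stays.
Standard (assigned medium effort): low effort: 11 − 0 = 11; medium effort: 16 − 6 = 10; high effort: 21 − 12 = 9. Standard prefers low effort.
Fragile (assigned low effort): low effort: 11 − 0 = 11; medium effort: 16 − 7 = 9; high effort: 21 − 14 = 7. Fragile stays.
At least one type deviates; the separating profile fails.

No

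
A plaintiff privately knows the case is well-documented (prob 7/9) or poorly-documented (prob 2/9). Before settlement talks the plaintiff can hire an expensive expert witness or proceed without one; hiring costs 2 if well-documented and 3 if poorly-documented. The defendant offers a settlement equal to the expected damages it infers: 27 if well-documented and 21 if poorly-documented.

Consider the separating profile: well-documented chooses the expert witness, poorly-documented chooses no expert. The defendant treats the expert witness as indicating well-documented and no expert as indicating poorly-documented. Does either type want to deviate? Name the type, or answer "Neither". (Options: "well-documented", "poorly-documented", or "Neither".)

poorly-documented

The expert witness pays 27; no expert pays 21.
well-documented: assigned the expert witness, nets 27 − 2 = 25; deviating to no expert nets 21.
poorly-documented: assigned no expert, nets 21; deviating to the expert witness nets 27 − 3 = 24.
The poorly-documented type gains 3 by deviating.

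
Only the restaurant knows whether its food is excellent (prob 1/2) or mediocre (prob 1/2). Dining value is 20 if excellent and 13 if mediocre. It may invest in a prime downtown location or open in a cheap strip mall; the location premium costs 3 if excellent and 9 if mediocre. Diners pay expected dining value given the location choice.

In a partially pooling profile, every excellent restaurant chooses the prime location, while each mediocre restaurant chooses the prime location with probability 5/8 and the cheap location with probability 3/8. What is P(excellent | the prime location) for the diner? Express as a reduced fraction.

P(the prime location) = (1/2)·1 + (1/2)·(5/8) = 13/16.
By Bayes' rule, P(excellent | the prime location) = (1/2) / (13/16) = 8/13.

8/13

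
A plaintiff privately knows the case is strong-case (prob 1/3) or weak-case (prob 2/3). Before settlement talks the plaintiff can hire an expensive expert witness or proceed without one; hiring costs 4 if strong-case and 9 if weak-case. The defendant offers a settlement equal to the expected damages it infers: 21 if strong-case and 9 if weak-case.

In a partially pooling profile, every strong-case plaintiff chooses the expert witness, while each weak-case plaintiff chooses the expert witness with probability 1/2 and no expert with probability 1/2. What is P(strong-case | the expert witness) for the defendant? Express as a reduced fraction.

1/2

P(the expert witness) = (1/3)·1 + (2/3)·(1/2) = 2/3.
By Bayes' rule, P(strong-case | the expert witness) = (1/3) / (2/3) = 1/2.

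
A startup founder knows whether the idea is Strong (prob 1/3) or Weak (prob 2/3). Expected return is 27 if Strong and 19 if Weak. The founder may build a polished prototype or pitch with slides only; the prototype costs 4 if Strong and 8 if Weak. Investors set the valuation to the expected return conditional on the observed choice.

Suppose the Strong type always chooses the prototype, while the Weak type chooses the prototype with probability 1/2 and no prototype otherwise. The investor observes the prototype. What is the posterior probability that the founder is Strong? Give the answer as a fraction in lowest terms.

P(the prototype) = (1/3)·1 + (2/3)·(1/2) = 2/3.
By Bayes' rule, P(Strong | the prototype) = (1/3) / (2/3) = 1/2.

1/2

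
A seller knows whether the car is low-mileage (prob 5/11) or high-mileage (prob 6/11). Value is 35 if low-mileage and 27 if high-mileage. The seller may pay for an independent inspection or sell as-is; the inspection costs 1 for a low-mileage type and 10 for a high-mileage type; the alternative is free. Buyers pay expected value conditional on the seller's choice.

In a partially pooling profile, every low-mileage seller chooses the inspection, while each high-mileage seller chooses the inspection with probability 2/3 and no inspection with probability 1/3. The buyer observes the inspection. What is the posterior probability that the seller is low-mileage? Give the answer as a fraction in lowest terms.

P(the inspection) = (5/11)·1 + (6/11)·(2/3) = 9/11.
By Bayes' rule, P(low-mileage | the inspection) = (5/11) / (9/11) = 5/9.

5/9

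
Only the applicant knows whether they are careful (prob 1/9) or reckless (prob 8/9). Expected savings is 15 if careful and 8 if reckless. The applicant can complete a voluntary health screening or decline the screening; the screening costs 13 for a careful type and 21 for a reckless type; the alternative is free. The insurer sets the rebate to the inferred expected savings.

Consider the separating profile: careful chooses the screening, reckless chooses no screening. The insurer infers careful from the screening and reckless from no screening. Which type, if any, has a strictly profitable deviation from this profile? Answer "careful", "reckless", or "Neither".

careful

The screening pays 15; no screening pays 8.
careful: assigned the screening, nets 15 − 13 = 2; deviating to no screening nets 8.
reckless: assigned no screening, nets 8; deviating to the screening nets 15 − 21 = -6.
The careful type gains 6 by deviating.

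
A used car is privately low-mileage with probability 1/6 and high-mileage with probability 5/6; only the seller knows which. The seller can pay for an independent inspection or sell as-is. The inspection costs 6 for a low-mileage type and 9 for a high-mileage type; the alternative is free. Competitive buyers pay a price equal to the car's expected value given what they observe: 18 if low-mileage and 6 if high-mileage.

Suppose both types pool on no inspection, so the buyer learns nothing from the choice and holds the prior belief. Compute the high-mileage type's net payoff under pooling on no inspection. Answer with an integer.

8

Pooled price = 1/6·18 + 5/6·6 = 8.
high-mileage pays no cost for no inspection, so net payoff = 8.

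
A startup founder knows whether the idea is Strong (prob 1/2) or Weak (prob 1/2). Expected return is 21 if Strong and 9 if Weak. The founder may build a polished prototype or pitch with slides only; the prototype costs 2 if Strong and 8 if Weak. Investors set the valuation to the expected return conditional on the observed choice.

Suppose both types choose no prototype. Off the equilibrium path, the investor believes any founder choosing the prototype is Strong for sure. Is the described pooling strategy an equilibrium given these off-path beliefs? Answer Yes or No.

On path, the investor holds the prior and pays 1/2·21 + 1/2·9 = 15. Off path (the prototype), believing Strong, it pays 21.
Strong: no prototype nets 15; the prototype nets 21 − 2 = 19. Strong would deviate.
Weak: no prototype nets 15; the prototype nets 21 − 8 = 13. Weak stays.
A type deviates, so pooling fails.

No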